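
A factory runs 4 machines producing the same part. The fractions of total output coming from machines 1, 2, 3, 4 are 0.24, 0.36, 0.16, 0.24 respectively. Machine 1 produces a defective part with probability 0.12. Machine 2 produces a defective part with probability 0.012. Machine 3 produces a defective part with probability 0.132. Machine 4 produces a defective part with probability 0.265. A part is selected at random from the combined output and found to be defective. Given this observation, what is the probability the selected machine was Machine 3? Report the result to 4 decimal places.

Posterior probability ≈ 0.1792

Tabulate prior·likelihood by source: [1] prior 0.24, lik 0.12, product 0.02880; [2] prior 0.36, lik 0.012, product 0.004320; [3] prior 0.16, lik 0.132, product 0.02112; [4] prior 0.24, lik 0.265, product 0.06360.
Normalizing constant = 0.11784; the posterior for Machine 3 is its product over the sum, 0.02112/0.11784 = 0.1792.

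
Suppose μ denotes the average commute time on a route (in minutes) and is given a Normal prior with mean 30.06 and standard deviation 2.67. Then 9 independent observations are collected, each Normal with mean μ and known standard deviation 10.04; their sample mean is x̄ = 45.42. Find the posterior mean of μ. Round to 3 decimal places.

With known σ, the Normal prior is conjugate. Weight on the data is w = (n/σ²)/(n/σ² + 1/τ₀²) = 0.0892843/(0.0892843+0.140274) = 0.38894.
Posterior mean = w·x̄ + (1−w)·μ₀ = 0.38894·45.42 + 0.61106·30.06 = 36.034.

Posterior mean ≈ 36.034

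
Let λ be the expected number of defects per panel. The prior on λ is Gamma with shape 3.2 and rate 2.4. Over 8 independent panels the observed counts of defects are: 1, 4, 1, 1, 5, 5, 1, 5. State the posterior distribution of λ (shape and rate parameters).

Posterior: Gamma(shape=26.2, rate=10.4)

The Poisson likelihood adds the total count to the shape and the number of exposure periods to the rate. Here ∑xᵢ = 23 and n = 8, so shape 3.2→26.2 and rate 2.4→10.4.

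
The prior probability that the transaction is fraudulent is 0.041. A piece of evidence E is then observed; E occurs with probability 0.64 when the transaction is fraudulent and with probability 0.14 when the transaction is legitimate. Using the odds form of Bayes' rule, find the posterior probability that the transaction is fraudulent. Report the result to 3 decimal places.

Prior odds = 0.041/(1−0.041) = 0.042753. In log-odds, ln(0.042753) = -3.1523.
Add log likelihood ratio: ln(4.5714) = 1.5198.
Posterior log-odds = -1.6325, so posterior odds = exp(-1.6325) = 0.19544. Converting, P(H|E) = 0.19544/1.1954 = 0.163.

Posterior probability ≈ 0.163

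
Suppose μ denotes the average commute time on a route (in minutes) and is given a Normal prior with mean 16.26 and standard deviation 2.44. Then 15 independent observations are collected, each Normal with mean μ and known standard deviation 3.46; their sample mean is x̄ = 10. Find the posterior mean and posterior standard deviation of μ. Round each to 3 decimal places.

Posterior mean ≈ 10.740; posterior SD ≈ 0.839

With known σ, the Normal prior is conjugate. Weight on the data is w = (n/σ²)/(n/σ² + 1/τ₀²) = 1.25297/(1.25297+0.167966) = 0.88179.
Posterior mean = w·x̄ + (1−w)·μ₀ = 0.88179·10 + 0.11821·16.26 = 10.740. Posterior variance = 1/(1.25297+0.167966) = 0.703764, so SD = 0.839.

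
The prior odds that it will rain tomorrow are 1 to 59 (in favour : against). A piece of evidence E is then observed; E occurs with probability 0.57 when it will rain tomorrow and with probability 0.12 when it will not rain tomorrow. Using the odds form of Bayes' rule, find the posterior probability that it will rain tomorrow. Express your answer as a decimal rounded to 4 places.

Posterior probability ≈ 0.0745

Prior odds = 1/59 = 0.016949.
Likelihood ratio for E = 0.57/0.12 = 4.7500.
Posterior odds = prior odds × LR = 0.080508.
Posterior probability = odds/(1+odds) = 0.080508/1.0805 = 0.0745.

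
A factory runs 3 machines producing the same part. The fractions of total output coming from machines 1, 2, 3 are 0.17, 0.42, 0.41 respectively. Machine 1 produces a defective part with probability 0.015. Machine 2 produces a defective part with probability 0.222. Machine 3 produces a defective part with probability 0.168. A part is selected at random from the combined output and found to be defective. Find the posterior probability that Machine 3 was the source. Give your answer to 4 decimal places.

Posterior probability ≈ 0.4183

P(defective|M1) = 0.015; P(defective|M2) = 0.222; P(defective|M3) = 0.168.
Prior × likelihood for each source: 0.17·0.015=0.002550, 0.42·0.222=0.09324, 0.41·0.168=0.06888. Summing gives P(defective) = 0.16467.
P(Machine 3 | defective) = 0.06888 / 0.16467 = 0.4183.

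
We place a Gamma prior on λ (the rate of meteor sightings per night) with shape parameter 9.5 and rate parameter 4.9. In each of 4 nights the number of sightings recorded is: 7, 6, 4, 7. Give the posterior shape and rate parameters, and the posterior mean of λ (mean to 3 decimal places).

The Poisson likelihood adds the total count to the shape and the number of exposure periods to the rate. Here ∑xᵢ = 24 and n = 4, so shape 9.5→33.5 and rate 4.9→8.9.
E[λ | data] = 33.5/8.9 = 3.764.

Posterior: Gamma(shape=33.5, rate=8.9); mean ≈ 3.764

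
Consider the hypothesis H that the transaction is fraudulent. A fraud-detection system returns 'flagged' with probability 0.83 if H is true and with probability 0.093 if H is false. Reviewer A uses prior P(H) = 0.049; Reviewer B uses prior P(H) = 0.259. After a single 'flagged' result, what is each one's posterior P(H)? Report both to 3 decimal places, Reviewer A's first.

Reviewer A: 0.315; Reviewer B: 0.757

P('+'|H) = 0.83, P('+'|¬H) = 0.093.
Reviewer A: numerator 0.83·0.049 = 0.040670; evidence = 0.040670+0.093·0.951 = 0.12911; posterior = 0.315.
Reviewer B: numerator 0.83·0.259 = 0.21497; evidence = 0.21497+0.093·0.741 = 0.28388; posterior = 0.757.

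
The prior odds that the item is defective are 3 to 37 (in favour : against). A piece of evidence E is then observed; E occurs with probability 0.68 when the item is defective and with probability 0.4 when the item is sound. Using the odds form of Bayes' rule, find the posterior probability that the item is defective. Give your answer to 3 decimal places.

Prior odds = 3/37 = 0.081081. In log-odds, ln(0.081081) = -2.5123.
Add log likelihood ratio: ln(1.7000) = 0.53063.
Posterior log-odds = -1.9817, so posterior odds = exp(-1.9817) = 0.13784. Converting, P(H|E) = 0.13784/1.1378 = 0.121.

Posterior probability ≈ 0.121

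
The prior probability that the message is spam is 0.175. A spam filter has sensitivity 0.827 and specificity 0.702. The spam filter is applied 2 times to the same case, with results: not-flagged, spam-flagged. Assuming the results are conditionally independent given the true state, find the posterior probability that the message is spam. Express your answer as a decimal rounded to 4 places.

Posterior P(H) ≈ 0.1267

With H the event that the message is spam, the joint likelihood of the observed sequence is P(data|H) = 0.173·0.827 = 0.14307 and P(data|¬H) = 0.702·0.298 = 0.20920.
Bayes: P(H|data) = 0.175·0.14307 / (0.175·0.14307 + 0.825·0.20920) = 0.025037/0.19762 = 0.1267.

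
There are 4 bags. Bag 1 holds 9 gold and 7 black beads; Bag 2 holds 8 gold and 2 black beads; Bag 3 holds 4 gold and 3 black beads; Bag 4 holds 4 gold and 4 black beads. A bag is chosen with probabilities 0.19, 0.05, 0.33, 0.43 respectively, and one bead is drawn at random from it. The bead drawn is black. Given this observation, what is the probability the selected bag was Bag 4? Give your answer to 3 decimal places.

Posterior probability ≈ 0.478

Tabulate prior·likelihood by source: [1] prior 0.19, lik 0.4375, product 0.08313; [2] prior 0.05, lik 0.2, product 0.01000; [3] prior 0.33, lik 0.4286, product 0.1414; [4] prior 0.43, lik 0.5, product 0.2150.
Normalizing constant = 0.44955; the posterior for Bag 4 is its product over the sum, 0.2150/0.44955 = 0.478.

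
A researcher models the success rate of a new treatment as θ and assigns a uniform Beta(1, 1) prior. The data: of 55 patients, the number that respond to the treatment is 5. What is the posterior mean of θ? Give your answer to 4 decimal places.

Posterior mean ≈ 0.1053

The binomial likelihood is conjugate to the Beta prior: with 5 successes and 50 failures, the posterior is Beta(1+5, 1+50) = Beta(6, 51).
Posterior mean = α/(α+β) = 6/57 = 0.1053.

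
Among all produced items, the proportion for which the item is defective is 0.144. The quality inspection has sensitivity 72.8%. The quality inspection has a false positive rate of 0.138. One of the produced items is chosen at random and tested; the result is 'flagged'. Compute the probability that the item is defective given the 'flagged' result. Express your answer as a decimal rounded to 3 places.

P(H | E) ≈ 0.470

Write H for 'the item is defective'. Prior odds H:¬H = 0.144/0.856 = 0.16822. For the 'flagged' outcome, the likelihood ratio is 0.728/0.138 = 5.2754.
Posterior odds = 0.16822 × 5.2754 = 0.88744, so P(H|E) = 0.88744/(1+0.88744) = 0.470.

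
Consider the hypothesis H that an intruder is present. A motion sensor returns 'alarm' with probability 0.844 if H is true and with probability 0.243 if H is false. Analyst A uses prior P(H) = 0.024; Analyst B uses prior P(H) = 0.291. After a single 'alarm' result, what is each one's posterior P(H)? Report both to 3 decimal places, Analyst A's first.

The likelihood ratio for an 'alarm' result is 0.844/0.243 = 3.4733.
Analyst A: prior odds 0.024/0.976 = 0.024590; posterior odds 0.085408; posterior probability 0.079.
Analyst B: prior odds 0.291/0.709 = 0.41044; posterior odds 1.4256; posterior probability 0.588.

Analyst A: 0.079; Analyst B: 0.588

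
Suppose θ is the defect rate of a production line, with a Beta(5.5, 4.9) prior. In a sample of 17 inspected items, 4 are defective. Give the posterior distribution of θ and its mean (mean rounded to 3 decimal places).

Posterior: Beta(9.5, 17.9); mean ≈ 0.347

The binomial likelihood is conjugate to the Beta prior: with 4 successes and 13 failures, the posterior is Beta(5.5+4, 4.9+13) = Beta(9.5, 17.9).
Posterior mean = α/(α+β) = 9.5/27.4 = 0.347.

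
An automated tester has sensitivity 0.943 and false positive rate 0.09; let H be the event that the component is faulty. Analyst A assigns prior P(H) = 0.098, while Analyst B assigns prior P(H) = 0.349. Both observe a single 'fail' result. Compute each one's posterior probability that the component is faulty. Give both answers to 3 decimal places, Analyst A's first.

The likelihood ratio for a 'fail' result is 0.943/0.09 = 10.478.
Analyst A: prior odds 0.098/0.902 = 0.10865; posterior odds 1.1384; posterior probability 0.532.
Analyst B: prior odds 0.349/0.651 = 0.53610; posterior odds 5.6171; posterior probability 0.849.

Analyst A: 0.532; Analyst B: 0.849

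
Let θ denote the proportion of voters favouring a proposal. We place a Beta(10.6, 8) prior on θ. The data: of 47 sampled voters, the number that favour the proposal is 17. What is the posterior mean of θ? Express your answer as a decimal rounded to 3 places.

Posterior mean ≈ 0.421

The binomial likelihood is conjugate to the Beta prior: with 17 successes and 30 failures, the posterior is Beta(10.6+17, 8+30) = Beta(27.6, 38).
E[θ | data] = 27.6/(27.6+38) = 0.421.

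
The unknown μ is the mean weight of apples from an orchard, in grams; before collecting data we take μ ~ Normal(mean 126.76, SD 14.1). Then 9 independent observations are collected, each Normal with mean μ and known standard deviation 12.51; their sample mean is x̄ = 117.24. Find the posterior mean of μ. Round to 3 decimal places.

Prior precision 1/τ₀² = 1/14.1² = 0.00502993; data precision n/σ² = 9/12.51² = 0.0575080.
Posterior precision = 0.00502993 + 0.0575080 = 0.0625379.
Posterior mean = (0.00502993·126.76 + 0.0575080·117.24) / 0.0625379 = 118.006.

Posterior mean ≈ 118.006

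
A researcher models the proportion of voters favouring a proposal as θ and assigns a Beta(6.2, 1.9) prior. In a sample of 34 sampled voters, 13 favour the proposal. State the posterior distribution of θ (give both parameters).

Posterior: Beta(19.2, 22.9)

Observing 13 successes and 21 failures updates Beta(6.2, 1.9) by adding the success and failure counts to the two shape parameters: α = 6.2+13 = 19.2, β = 1.9+21 = 22.9.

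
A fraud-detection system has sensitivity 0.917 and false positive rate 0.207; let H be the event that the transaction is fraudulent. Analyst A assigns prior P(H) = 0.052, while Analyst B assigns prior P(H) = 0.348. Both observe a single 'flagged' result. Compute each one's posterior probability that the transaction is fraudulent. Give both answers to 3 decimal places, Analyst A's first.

The likelihood ratio for a 'flagged' result is 0.917/0.207 = 4.4300.
Analyst A: prior odds 0.052/0.948 = 0.054852; posterior odds 0.24299; posterior probability 0.195.
Analyst B: prior odds 0.348/0.652 = 0.53374; posterior odds 2.3645; posterior probability 0.703.

Analyst A: 0.195; Analyst B: 0.703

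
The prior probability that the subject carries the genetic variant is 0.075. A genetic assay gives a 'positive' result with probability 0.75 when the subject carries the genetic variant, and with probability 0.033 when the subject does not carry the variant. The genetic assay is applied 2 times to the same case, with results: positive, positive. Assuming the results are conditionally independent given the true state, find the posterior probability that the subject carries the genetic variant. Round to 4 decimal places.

Posterior P(H) ≈ 0.9767

Let H be the event that the subject carries the genetic variant; start with P(H) = 0.075. P('positive'|H) = 0.75, P('positive'|¬H) = 0.033.
Update on result 1 ('positive'): P(H) ← 0.75·0.0750 / (0.75·0.0750 + 0.033·0.9250) = 0.056250/0.086775 = 0.6482.
Update on result 2 ('positive'): P(H) ← 0.75·0.6482 / (0.75·0.6482 + 0.033·0.3518) = 0.48617/0.49778 = 0.9767.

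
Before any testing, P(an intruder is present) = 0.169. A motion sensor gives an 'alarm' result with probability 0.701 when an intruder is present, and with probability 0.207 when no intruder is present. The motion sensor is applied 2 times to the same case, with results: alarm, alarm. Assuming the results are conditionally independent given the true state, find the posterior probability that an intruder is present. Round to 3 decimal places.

Posterior P(H) ≈ 0.700

Let H be the event that an intruder is present; start with P(H) = 0.169. P('alarm'|H) = 0.701, P('alarm'|¬H) = 0.207.
Update on result 1 ('alarm'): P(H) ← 0.701·0.1690 / (0.701·0.1690 + 0.207·0.8310) = 0.11847/0.29049 = 0.4078.
Update on result 2 ('alarm'): P(H) ← 0.701·0.4078 / (0.701·0.4078 + 0.207·0.5922) = 0.28589/0.40847 = 0.6999.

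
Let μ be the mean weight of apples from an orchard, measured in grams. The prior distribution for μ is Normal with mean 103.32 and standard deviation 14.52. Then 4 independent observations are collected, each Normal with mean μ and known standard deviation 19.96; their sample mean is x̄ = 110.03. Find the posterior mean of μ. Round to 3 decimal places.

Prior precision 1/τ₀² = 1/14.52² = 0.00474315; data precision n/σ² = 4/19.96² = 0.0100401.
Posterior precision = 0.00474315 + 0.0100401 = 0.0147833.
Posterior mean = (0.00474315·103.32 + 0.0100401·110.03) / 0.0147833 = 107.877.

Posterior mean ≈ 107.877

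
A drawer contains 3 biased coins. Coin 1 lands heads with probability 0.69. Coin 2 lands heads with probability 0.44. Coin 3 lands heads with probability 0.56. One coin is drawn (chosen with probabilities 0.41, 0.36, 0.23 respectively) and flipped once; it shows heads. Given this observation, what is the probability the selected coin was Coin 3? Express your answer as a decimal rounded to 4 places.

Posterior probability ≈ 0.2259

P(heads|C1) = 0.69; P(heads|C2) = 0.44; P(heads|C3) = 0.56.
Prior × likelihood for each source: 0.41·0.69=0.2829, 0.36·0.44=0.1584, 0.23·0.56=0.1288. Summing gives P(heads) = 0.57010.
P(Coin 3 | heads) = 0.1288 / 0.57010 = 0.2259.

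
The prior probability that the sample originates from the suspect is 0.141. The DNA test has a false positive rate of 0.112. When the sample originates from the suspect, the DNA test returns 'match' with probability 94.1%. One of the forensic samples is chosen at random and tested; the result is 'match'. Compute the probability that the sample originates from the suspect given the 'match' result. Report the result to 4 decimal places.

P(H | E) ≈ 0.5797

Let H be the event that the sample originates from the suspect. P(H) = 0.141, so P(¬H) = 0.859. With E the 'match' result, P(E|H) = 0.941 and P(E|¬H) = 0.112.
P(E) = 0.941·0.141 + 0.112·0.859 = 0.13268 + 0.096208 = 0.22889.
By Bayes' theorem, P(H|E) = 0.13268 / 0.22889 = 0.5797.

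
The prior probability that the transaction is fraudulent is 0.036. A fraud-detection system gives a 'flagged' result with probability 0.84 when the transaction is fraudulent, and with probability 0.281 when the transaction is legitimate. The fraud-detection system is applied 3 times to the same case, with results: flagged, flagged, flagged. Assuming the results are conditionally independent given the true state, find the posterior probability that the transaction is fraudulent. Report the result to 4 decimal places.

With H the event that the transaction is fraudulent, the joint likelihood of the observed sequence is P(data|H) = 0.84·0.84·0.84 = 0.59270 and P(data|¬H) = 0.281·0.281·0.281 = 0.022188.
Bayes: P(H|data) = 0.036·0.59270 / (0.036·0.59270 + 0.964·0.022188) = 0.021337/0.042727 = 0.4994.

Posterior P(H) ≈ 0.4994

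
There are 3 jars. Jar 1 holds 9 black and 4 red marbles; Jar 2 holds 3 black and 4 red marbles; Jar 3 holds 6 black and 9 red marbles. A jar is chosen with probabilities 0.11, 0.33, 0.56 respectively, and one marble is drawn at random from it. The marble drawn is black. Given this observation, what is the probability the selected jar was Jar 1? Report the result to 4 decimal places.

P(black|Jar 1) = 0.6923; P(black|Jar 2) = 0.4286; P(black|Jar 3) = 0.4.
Prior × likelihood for each source: 0.11·0.6923=0.07615, 0.33·0.4286=0.1414, 0.56·0.4=0.2240. Summing gives P(black) = 0.44158.
P(Jar 1 | black) = 0.07615 / 0.44158 = 0.1725.

Posterior probability ≈ 0.1725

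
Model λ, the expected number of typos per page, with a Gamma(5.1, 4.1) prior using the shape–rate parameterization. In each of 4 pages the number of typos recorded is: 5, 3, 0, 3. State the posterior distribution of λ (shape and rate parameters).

Total count ∑xᵢ = 11 over n = 4 pages.
Gamma is conjugate to the Poisson likelihood: posterior is Gamma(shape = 5.1+11 = 16.1, rate = 4.1+4 = 8.1).

Posterior: Gamma(shape=16.1, rate=8.1)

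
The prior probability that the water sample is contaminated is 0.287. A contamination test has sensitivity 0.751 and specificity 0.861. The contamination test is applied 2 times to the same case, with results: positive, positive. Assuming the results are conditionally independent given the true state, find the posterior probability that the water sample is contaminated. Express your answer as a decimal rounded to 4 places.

Let H be the event that the water sample is contaminated; start with P(H) = 0.287. P('positive'|H) = 0.751, P('positive'|¬H) = 0.139.
Update on result 1 ('positive'): P(H) ← 0.751·0.2870 / (0.751·0.2870 + 0.139·0.7130) = 0.21554/0.31464 = 0.6850.
Update on result 2 ('positive'): P(H) ← 0.751·0.6850 / (0.751·0.6850 + 0.139·0.3150) = 0.51445/0.55823 = 0.9216.

Posterior P(H) ≈ 0.9216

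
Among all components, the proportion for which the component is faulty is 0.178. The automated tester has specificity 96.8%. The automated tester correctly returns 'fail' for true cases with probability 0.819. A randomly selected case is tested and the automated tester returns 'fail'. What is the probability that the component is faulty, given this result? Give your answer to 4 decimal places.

Write H for 'the component is faulty'. Prior odds H:¬H = 0.178/0.822 = 0.21655. For the 'fail' outcome, the likelihood ratio is 0.819/0.032 = 25.594.
Posterior odds = 0.21655 × 25.594 = 5.5422, so P(H|E) = 5.5422/(1+5.5422) = 0.8471.

P(H | E) ≈ 0.8471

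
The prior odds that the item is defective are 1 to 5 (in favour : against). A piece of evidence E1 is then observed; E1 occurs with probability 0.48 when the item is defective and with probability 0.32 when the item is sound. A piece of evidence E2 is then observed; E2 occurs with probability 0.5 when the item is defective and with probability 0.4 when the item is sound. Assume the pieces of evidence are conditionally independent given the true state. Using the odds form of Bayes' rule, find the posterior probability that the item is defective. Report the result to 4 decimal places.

Prior odds = 1/5 = 0.20000.
Likelihood ratio for E1 = 0.48/0.32 = 1.5000.
Likelihood ratio for E2 = 0.5/0.4 = 1.2500.
Posterior odds = prior odds × LR₁ × LR₂ = 0.37500.
Posterior probability = odds/(1+odds) = 0.37500/1.3750 = 0.2727.

Posterior probability ≈ 0.2727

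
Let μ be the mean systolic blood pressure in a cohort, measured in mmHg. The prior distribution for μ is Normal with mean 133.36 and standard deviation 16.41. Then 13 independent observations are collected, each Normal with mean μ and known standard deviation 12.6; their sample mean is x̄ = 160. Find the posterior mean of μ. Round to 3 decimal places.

Posterior mean ≈ 158.844

Prior precision 1/τ₀² = 1/16.41² = 0.00371349; data precision n/σ² = 13/12.6² = 0.0818846.
Posterior precision = 0.00371349 + 0.0818846 = 0.0855981.
Posterior mean = (0.00371349·133.36 + 0.0818846·160) / 0.0855981 = 158.844.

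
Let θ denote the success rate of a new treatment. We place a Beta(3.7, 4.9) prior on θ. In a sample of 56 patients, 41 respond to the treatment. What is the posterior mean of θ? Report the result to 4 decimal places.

The binomial likelihood is conjugate to the Beta prior: with 41 successes and 15 failures, the posterior is Beta(3.7+41, 4.9+15) = Beta(44.7, 19.9).
Posterior mean = α/(α+β) = 44.7/64.6 = 0.6920.

Posterior mean ≈ 0.6920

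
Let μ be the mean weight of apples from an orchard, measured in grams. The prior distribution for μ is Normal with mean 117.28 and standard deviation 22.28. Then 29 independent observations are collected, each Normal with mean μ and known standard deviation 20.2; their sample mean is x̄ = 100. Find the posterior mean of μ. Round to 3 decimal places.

Posterior mean ≈ 100.476

With known σ, the Normal prior is conjugate. Weight on the data is w = (n/σ²)/(n/σ² + 1/τ₀²) = 0.0710715/(0.0710715+0.00201451) = 0.97244.
Posterior mean = w·x̄ + (1−w)·μ₀ = 0.97244·100 + 0.027564·117.28 = 100.476.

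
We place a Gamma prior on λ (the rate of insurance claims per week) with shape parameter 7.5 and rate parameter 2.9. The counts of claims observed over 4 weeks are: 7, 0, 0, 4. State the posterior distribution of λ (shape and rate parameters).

Total count ∑xᵢ = 11 over n = 4 weeks.
Gamma is conjugate to the Poisson likelihood: posterior is Gamma(shape = 7.5+11 = 18.5, rate = 2.9+4 = 6.9).

Posterior: Gamma(shape=18.5, rate=6.9)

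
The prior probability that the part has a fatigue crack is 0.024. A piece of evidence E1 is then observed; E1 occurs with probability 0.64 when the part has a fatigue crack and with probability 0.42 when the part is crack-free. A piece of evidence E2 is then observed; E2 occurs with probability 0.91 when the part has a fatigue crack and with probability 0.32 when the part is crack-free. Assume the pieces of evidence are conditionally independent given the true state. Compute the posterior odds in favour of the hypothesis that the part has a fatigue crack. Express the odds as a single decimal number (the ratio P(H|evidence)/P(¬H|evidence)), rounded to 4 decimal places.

Prior odds = 0.024/(1−0.024) = 0.024590.
Likelihood ratio for E1 = 0.64/0.42 = 1.5238.
Likelihood ratio for E2 = 0.91/0.32 = 2.8438.
Posterior odds = prior odds × LR₁ × LR₂ = 0.10656.

Posterior odds ≈ 0.1066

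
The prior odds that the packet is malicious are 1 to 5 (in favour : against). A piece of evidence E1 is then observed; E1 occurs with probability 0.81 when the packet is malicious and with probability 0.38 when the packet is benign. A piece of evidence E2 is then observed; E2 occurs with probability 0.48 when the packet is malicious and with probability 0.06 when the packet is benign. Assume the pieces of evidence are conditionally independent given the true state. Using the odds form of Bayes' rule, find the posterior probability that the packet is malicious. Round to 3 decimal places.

Prior odds = 1/5 = 0.20000. In log-odds, ln(0.20000) = -1.6094.
Add log likelihood ratios: ln(2.1316) + ln(8.0000) = 2.8363.
Posterior log-odds = 1.2269, so posterior odds = exp(1.2269) = 3.4105. Converting, P(H|E) = 3.4105/4.4105 = 0.773.

Posterior probability ≈ 0.773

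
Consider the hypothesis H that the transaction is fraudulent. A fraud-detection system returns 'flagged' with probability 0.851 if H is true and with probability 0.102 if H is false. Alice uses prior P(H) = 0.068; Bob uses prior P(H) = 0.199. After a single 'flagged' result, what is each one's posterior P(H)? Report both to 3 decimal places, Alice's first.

P('+'|H) = 0.851, P('+'|¬H) = 0.102.
Alice: numerator 0.851·0.068 = 0.057868; evidence = 0.057868+0.102·0.932 = 0.15293; posterior = 0.378.
Bob: numerator 0.851·0.199 = 0.16935; evidence = 0.16935+0.102·0.801 = 0.25105; posterior = 0.675.

Alice: 0.378; Bob: 0.675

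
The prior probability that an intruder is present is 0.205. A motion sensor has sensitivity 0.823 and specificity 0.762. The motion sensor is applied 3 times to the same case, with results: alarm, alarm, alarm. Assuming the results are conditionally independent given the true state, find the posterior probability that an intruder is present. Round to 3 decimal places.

Let H be the event that an intruder is present; start with P(H) = 0.205. P('alarm'|H) = 0.823, P('alarm'|¬H) = 0.238.
Update on result 1 ('alarm'): P(H) ← 0.823·0.2050 / (0.823·0.2050 + 0.238·0.7950) = 0.16871/0.35792 = 0.4714.
Update on result 2 ('alarm'): P(H) ← 0.823·0.4714 / (0.823·0.4714 + 0.238·0.5286) = 0.38794/0.51375 = 0.7551.
Update on result 3 ('alarm'): P(H) ← 0.823·0.7551 / (0.823·0.7551 + 0.238·0.2449) = 0.62145/0.67974 = 0.9143.

Posterior P(H) ≈ 0.914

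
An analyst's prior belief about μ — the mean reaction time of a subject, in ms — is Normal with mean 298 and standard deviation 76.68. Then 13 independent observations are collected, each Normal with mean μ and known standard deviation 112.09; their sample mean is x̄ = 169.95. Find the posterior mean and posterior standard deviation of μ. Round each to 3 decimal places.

With known σ, the Normal prior is conjugate. Weight on the data is w = (n/σ²)/(n/σ² + 1/τ₀²) = 0.00103469/(0.00103469+0.00017007) = 0.85883.
Posterior mean = w·x̄ + (1−w)·μ₀ = 0.85883·169.95 + 0.14117·298 = 188.026. Posterior variance = 1/(0.00103469+0.00017007) = 830.040, so SD = 28.810.

Posterior mean ≈ 188.026; posterior SD ≈ 28.810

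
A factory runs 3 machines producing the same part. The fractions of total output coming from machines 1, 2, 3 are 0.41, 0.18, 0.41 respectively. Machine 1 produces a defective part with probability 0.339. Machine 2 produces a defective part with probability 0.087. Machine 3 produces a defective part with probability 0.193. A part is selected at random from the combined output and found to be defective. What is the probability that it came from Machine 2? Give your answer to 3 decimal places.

Tabulate prior·likelihood by source: [1] prior 0.41, lik 0.339, product 0.1390; [2] prior 0.18, lik 0.087, product 0.01566; [3] prior 0.41, lik 0.193, product 0.07913.
Normalizing constant = 0.23378; the posterior for Machine 2 is its product over the sum, 0.01566/0.23378 = 0.067.

Posterior probability ≈ 0.067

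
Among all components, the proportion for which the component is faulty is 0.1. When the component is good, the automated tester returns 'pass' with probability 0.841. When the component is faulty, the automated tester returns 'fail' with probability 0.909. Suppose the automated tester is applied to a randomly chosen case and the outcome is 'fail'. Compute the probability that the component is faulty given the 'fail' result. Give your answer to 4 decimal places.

Write H for 'the component is faulty'. Prior odds H:¬H = 0.1/0.9 = 0.11111. For the 'fail' outcome, the likelihood ratio is 0.909/0.159 = 5.7170.
Posterior odds = 0.11111 × 5.7170 = 0.63522, so P(H|E) = 0.63522/(1+0.63522) = 0.3885.

P(H | E) ≈ 0.3885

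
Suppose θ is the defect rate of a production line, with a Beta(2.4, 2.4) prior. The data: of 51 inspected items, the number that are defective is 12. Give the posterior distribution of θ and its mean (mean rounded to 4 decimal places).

The binomial likelihood is conjugate to the Beta prior: with 12 successes and 39 failures, the posterior is Beta(2.4+12, 2.4+39) = Beta(14.4, 41.4).
Posterior mean = α/(α+β) = 14.4/55.8 = 0.2581.

Posterior: Beta(14.4, 41.4); mean ≈ 0.2581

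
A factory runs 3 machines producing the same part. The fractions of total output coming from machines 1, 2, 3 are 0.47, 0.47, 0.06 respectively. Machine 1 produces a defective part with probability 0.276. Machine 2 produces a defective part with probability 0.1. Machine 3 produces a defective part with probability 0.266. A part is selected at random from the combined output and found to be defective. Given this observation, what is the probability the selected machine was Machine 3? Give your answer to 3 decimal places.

Posterior probability ≈ 0.083

P(defective|M1) = 0.276; P(defective|M2) = 0.1; P(defective|M3) = 0.266.
Prior × likelihood for each source: 0.47·0.276=0.1297, 0.47·0.1=0.04700, 0.06·0.266=0.01596. Summing gives P(defective) = 0.19268.
P(Machine 3 | defective) = 0.01596 / 0.19268 = 0.083.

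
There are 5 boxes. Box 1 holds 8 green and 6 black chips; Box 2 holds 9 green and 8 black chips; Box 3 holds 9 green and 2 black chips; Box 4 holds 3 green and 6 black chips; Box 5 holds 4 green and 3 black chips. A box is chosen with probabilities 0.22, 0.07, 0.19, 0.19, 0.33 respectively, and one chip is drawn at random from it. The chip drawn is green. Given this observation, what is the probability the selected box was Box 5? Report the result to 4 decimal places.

Tabulate prior·likelihood by source: [1] prior 0.22, lik 0.5714, product 0.1257; [2] prior 0.07, lik 0.5294, product 0.03706; [3] prior 0.19, lik 0.8182, product 0.1555; [4] prior 0.19, lik 0.3333, product 0.06333; [5] prior 0.33, lik 0.5714, product 0.1886.
Normalizing constant = 0.57013; the posterior for Box 5 is its product over the sum, 0.1886/0.57013 = 0.3308.

Posterior probability ≈ 0.3308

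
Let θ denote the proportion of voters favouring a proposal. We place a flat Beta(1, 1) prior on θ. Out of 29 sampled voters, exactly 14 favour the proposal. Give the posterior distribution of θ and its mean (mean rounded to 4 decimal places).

Posterior: Beta(15, 16); mean ≈ 0.4839

Observing 14 successes and 15 failures updates Beta(1, 1) by adding the success and failure counts to the two shape parameters: α = 1+14 = 15, β = 1+15 = 16.
E[θ | data] = 15/(15+16) = 0.4839.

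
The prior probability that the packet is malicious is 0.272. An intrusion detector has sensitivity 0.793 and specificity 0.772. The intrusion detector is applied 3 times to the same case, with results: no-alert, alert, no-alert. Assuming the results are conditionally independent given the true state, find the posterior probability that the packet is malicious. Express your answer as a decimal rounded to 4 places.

Posterior P(H) ≈ 0.0854

With H the event that the packet is malicious, the joint likelihood of the observed sequence is P(data|H) = 0.207·0.793·0.207 = 0.033979 and P(data|¬H) = 0.772·0.228·0.772 = 0.13588.
Bayes: P(H|data) = 0.272·0.033979 / (0.272·0.033979 + 0.728·0.13588) = 0.0092424/0.10817 = 0.0854.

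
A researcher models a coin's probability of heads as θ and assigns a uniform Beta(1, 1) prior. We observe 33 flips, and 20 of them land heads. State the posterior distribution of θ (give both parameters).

Posterior: Beta(21, 14)

The binomial likelihood is conjugate to the Beta prior: with 20 successes and 13 failures, the posterior is Beta(1+20, 1+13) = Beta(21, 14).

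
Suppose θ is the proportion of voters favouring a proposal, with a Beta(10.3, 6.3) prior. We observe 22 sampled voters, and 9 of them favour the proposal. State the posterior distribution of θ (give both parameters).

Posterior: Beta(19.3, 19.3)

Observing 9 successes and 13 failures updates Beta(10.3, 6.3) by adding the success and failure counts to the two shape parameters: α = 10.3+9 = 19.3, β = 6.3+13 = 19.3.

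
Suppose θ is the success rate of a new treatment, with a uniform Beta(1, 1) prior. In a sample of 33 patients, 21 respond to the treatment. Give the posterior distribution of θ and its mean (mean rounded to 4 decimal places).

Posterior: Beta(22, 13); mean ≈ 0.6286

Observing 21 successes and 12 failures updates Beta(1, 1) by adding the success and failure counts to the two shape parameters: α = 1+21 = 22, β = 1+12 = 13.
E[θ | data] = 22/(22+13) = 0.6286.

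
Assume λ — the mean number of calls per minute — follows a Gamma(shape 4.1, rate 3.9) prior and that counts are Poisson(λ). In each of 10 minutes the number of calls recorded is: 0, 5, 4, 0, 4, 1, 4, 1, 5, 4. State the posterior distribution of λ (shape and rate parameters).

Total count ∑xᵢ = 28 over n = 10 minutes.
Gamma is conjugate to the Poisson likelihood: posterior is Gamma(shape = 4.1+28 = 32.1, rate = 3.9+10 = 13.9).

Posterior: Gamma(shape=32.1, rate=13.9)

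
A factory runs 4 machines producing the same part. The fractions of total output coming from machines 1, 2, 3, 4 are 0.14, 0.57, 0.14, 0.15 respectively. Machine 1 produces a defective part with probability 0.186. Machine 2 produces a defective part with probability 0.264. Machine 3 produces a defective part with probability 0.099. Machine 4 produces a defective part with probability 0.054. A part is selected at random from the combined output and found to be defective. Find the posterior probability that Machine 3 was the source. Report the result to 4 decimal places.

Posterior probability ≈ 0.0698

P(defective|M1) = 0.186; P(defective|M2) = 0.264; P(defective|M3) = 0.099; P(defective|M4) = 0.054.
Prior × likelihood for each source: 0.14·0.186=0.02604, 0.57·0.264=0.1505, 0.14·0.099=0.01386, 0.15·0.054=0.008100. Summing gives P(defective) = 0.19848.
P(Machine 3 | defective) = 0.01386 / 0.19848 = 0.0698.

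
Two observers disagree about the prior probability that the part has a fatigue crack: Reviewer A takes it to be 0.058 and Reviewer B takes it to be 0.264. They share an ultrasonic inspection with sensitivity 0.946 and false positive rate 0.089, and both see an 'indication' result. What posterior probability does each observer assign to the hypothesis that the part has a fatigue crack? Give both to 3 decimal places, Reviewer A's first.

Reviewer A: 0.396; Reviewer B: 0.792

The likelihood ratio for an 'indication' result is 0.946/0.089 = 10.629.
Reviewer A: prior odds 0.058/0.942 = 0.061571; posterior odds 0.65445; posterior probability 0.396.
Reviewer B: prior odds 0.264/0.736 = 0.35870; posterior odds 3.8127; posterior probability 0.792.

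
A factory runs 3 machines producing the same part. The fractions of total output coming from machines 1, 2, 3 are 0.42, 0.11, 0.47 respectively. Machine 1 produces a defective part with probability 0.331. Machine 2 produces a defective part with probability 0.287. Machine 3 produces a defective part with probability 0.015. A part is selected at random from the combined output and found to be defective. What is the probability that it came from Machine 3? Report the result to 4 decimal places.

Tabulate prior·likelihood by source: [1] prior 0.42, lik 0.331, product 0.1390; [2] prior 0.11, lik 0.287, product 0.03157; [3] prior 0.47, lik 0.015, product 0.007050.
Normalizing constant = 0.17764; the posterior for Machine 3 is its product over the sum, 0.007050/0.17764 = 0.0397.

Posterior probability ≈ 0.0397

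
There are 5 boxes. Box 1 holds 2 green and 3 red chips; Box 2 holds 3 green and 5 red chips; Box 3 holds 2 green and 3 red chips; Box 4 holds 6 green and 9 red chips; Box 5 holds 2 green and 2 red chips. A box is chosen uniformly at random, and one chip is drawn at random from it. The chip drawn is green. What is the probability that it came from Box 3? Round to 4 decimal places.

Tabulate prior·likelihood by source: [1] prior 0.2, lik 0.4, product 0.08000; [2] prior 0.2, lik 0.375, product 0.07500; [3] prior 0.2, lik 0.4, product 0.08000; [4] prior 0.2, lik 0.4, product 0.08000; [5] prior 0.2, lik 0.5, product 0.1000.
Normalizing constant = 0.41500; the posterior for Box 3 is its product over the sum, 0.08000/0.41500 = 0.1928.

Posterior probability ≈ 0.1928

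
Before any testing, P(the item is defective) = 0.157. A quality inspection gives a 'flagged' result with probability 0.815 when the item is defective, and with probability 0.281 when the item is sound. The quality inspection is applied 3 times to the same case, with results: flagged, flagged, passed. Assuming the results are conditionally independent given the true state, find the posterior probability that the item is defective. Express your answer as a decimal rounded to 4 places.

Posterior P(H) ≈ 0.2873

Let H be the event that the item is defective; start with P(H) = 0.157. P('flagged'|H) = 0.815, P('flagged'|¬H) = 0.281.
Update on result 1 ('flagged'): P(H) ← 0.815·0.1570 / (0.815·0.1570 + 0.281·0.8430) = 0.12795/0.36484 = 0.3507.
Update on result 2 ('flagged'): P(H) ← 0.815·0.3507 / (0.815·0.3507 + 0.281·0.6493) = 0.28583/0.46828 = 0.6104.
Update on result 3 ('passed'): P(H) ← 0.185·0.6104 / (0.185·0.6104 + 0.719·0.3896) = 0.11292/0.39305 = 0.2873.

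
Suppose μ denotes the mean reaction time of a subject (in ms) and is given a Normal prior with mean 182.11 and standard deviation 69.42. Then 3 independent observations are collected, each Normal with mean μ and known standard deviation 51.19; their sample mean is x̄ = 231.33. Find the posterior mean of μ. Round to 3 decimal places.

With known σ, the Normal prior is conjugate. Weight on the data is w = (n/σ²)/(n/σ² + 1/τ₀²) = 0.00114486/(0.00114486+0.00020751) = 0.84656.
Posterior mean = w·x̄ + (1−w)·μ₀ = 0.84656·231.33 + 0.15344·182.11 = 223.778.

Posterior mean ≈ 223.778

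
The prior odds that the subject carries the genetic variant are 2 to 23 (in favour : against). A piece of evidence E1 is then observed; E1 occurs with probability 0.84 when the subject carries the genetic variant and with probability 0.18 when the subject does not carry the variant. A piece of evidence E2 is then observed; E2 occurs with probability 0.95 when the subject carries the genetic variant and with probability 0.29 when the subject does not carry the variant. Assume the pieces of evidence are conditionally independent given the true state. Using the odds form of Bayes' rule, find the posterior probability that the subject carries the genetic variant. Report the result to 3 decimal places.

Prior odds = 2/23 = 0.086957.
Likelihood ratio for E1 = 0.84/0.18 = 4.6667.
Likelihood ratio for E2 = 0.95/0.29 = 3.2759.
Posterior odds = prior odds × LR₁ × LR₂ = 1.3293.
Posterior probability = odds/(1+odds) = 1.3293/2.3293 = 0.571.

Posterior probability ≈ 0.571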